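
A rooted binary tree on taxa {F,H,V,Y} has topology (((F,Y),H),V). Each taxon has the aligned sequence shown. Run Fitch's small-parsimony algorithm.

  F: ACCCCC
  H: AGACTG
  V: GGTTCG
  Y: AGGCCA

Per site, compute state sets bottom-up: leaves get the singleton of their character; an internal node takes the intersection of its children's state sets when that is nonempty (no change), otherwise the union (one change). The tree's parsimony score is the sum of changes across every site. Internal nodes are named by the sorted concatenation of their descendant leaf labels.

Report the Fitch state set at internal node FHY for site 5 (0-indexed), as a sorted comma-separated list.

[col 0] FY: children F:{A}, Y:{A} ∩→ {A}; cost 0
[col 0] FHY: children FY:{A}, H:{A} ∩→ {A}; cost 0
[col 0] FHVY: children FHY:{A}, V:{G} ∪→ {A,G}; cost 1
[col 1] FY: children F:{C}, Y:{G} ∪→ {C,G}; cost 1
[col 1] FHY: children FY:{C,G}, H:{G} ∩→ {G}; cost 0
[col 1] FHVY: children FHY:{G}, V:{G} ∩→ {G}; cost 0
[col 2] FY: children F:{C}, Y:{G} ∪→ {C,G}; cost 1
[col 2] FHY: children FY:{C,G}, H:{A} ∪→ {A,C,G}; cost 1
[col 2] FHVY: children FHY:{A,C,G}, V:{T} ∪→ {A,C,G,T}; cost 1
[col 3] FY: children F:{C}, Y:{C} ∩→ {C}; cost 0
[col 3] FHY: children FY:{C}, H:{C} ∩→ {C}; cost 0
[col 3] FHVY: children FHY:{C}, V:{T} ∪→ {C,T}; cost 1
[col 4] FY: children F:{C}, Y:{C} ∩→ {C}; cost 0
[col 4] FHY: children FY:{C}, H:{T} ∪→ {C,T}; cost 1
[col 4] FHVY: children FHY:{C,T}, V:{C} ∩→ {C}; cost 0
[col 5] FY: children F:{C}, Y:{A} ∪→ {A,C}; cost 1
[col 5] FHY: children FY:{A,C}, H:{G} ∪→ {A,C,G}; cost 1
[col 5] FHVY: children FHY:{A,C,G}, V:{G} ∩→ {G}; cost 0
per-site changes: [1, 1, 3, 1, 1, 2]; total = 9

A,C,G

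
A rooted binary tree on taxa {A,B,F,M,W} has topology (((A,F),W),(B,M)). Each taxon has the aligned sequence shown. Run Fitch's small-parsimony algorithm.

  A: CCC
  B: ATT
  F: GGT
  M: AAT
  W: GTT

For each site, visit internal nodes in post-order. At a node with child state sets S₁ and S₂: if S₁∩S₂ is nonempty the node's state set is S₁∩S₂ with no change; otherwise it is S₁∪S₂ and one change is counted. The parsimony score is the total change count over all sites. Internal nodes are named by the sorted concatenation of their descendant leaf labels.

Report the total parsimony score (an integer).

[col 0] AF: children A:{C}, F:{G} ∪→ {C,G}; cost 1
[col 0] AFW: children AF:{C,G}, W:{G} ∩→ {G}; cost 0
[col 0] BM: children B:{A}, M:{A} ∩→ {A}; cost 0
[col 0] ABFMW: children AFW:{G}, BM:{A} ∪→ {A,G}; cost 1
[col 1] AF: children A:{C}, F:{G} ∪→ {C,G}; cost 1
[col 1] AFW: children AF:{C,G}, W:{T} ∪→ {C,G,T}; cost 1
[col 1] BM: children B:{T}, M:{A} ∪→ {A,T}; cost 1
[col 1] ABFMW: children AFW:{C,G,T}, BM:{A,T} ∩→ {T}; cost 0
[col 2] AF: children A:{C}, F:{T} ∪→ {C,T}; cost 1
[col 2] AFW: children AF:{C,T}, W:{T} ∩→ {T}; cost 0
[col 2] BM: children B:{T}, M:{T} ∩→ {T}; cost 0
[col 2] ABFMW: children AFW:{T}, BM:{T} ∩→ {T}; cost 0
per-site changes: [2, 3, 1]; total = 6

6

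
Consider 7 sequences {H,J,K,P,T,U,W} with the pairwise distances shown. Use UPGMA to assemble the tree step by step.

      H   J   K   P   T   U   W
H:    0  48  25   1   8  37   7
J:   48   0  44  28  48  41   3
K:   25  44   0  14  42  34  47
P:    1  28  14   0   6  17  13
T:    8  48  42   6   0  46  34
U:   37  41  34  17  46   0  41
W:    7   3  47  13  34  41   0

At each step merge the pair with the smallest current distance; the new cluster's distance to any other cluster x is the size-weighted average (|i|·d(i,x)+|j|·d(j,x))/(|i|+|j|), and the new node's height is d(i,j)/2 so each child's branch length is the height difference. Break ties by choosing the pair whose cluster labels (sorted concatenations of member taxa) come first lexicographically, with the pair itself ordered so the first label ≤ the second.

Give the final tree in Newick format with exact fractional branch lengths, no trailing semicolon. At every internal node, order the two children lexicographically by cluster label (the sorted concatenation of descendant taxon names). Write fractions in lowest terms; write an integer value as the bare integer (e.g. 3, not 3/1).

(((((H:1/2,P:1/2):3,T:7/2):10,K:27/2):13/4,U:67/4):4/5,(J:3/2,W:3/2):321/20)

1. join H+P (d=1) ⇒ HP; edges |H|=1/2, |P|=1/2
  updated: d(HP,J)=38, d(HP,K)=39/2, d(HP,T)=7, d(HP,U)=27, d(HP,W)=10
2. join J+W (d=3) ⇒ JW; edges |J|=3/2, |W|=3/2
  updated: d(HP,JW)=24, d(JW,K)=91/2, d(JW,T)=41, d(JW,U)=41
3. join HP+T (d=7) ⇒ HPT; edges |HP|=3, |T|=7/2
  updated: d(HPT,JW)=89/3, d(HPT,K)=27, d(HPT,U)=100/3
4. join HPT+K (d=27) ⇒ HKPT; edges |HPT|=10, |K|=27/2
  updated: d(HKPT,JW)=269/8, d(HKPT,U)=67/2
5. join HKPT+U (d=67/2) ⇒ HKPTU; edges |HKPT|=13/4, |U|=67/4
  updated: d(HKPTU,JW)=351/10
6. join HKPTU+JW (d=351/10) ⇒ HJKPTUW; edges |HKPTU|=4/5, |JW|=321/20
final tree: (((((H:1/2,P:1/2):3,T:7/2):10,K:27/2):13/4,U:67/4):4/5,(J:3/2,W:3/2):321/20)
total length: 1417/20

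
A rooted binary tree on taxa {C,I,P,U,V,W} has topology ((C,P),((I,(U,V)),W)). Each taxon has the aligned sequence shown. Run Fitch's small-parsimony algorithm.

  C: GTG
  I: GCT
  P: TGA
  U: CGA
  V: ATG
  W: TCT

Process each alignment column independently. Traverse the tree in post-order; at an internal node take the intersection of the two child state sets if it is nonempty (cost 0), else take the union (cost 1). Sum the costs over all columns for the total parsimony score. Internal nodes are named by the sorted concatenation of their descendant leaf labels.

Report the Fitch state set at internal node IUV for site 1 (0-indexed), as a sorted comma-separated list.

C,G,T

site 0, node CP: C={G} ∪ P={T} → {G,T} (+1)
site 0, node UV: U={C} ∪ V={A} → {A,C} (+1)
site 0, node IUV: I={G} ∪ UV={A,C} → {A,C,G} (+1)
site 0, node IUVW: IUV={A,C,G} ∪ W={T} → {A,C,G,T} (+1)
site 0, node CIPUVW: CP={G,T} ∩ IUVW={A,C,G,T} → {G,T} (+0)
site 1, node CP: C={T} ∪ P={G} → {G,T} (+1)
site 1, node UV: U={G} ∪ V={T} → {G,T} (+1)
site 1, node IUV: I={C} ∪ UV={G,T} → {C,G,T} (+1)
site 1, node IUVW: IUV={C,G,T} ∩ W={C} → {C} (+0)
site 1, node CIPUVW: CP={G,T} ∪ IUVW={C} → {C,G,T} (+1)
site 2, node CP: C={G} ∪ P={A} → {A,G} (+1)
site 2, node UV: U={A} ∪ V={G} → {A,G} (+1)
site 2, node IUV: I={T} ∪ UV={A,G} → {A,G,T} (+1)
site 2, node IUVW: IUV={A,G,T} ∩ W={T} → {T} (+0)
site 2, node CIPUVW: CP={A,G} ∪ IUVW={T} → {A,G,T} (+1)
per-site changes: [4, 4, 4]; total = 12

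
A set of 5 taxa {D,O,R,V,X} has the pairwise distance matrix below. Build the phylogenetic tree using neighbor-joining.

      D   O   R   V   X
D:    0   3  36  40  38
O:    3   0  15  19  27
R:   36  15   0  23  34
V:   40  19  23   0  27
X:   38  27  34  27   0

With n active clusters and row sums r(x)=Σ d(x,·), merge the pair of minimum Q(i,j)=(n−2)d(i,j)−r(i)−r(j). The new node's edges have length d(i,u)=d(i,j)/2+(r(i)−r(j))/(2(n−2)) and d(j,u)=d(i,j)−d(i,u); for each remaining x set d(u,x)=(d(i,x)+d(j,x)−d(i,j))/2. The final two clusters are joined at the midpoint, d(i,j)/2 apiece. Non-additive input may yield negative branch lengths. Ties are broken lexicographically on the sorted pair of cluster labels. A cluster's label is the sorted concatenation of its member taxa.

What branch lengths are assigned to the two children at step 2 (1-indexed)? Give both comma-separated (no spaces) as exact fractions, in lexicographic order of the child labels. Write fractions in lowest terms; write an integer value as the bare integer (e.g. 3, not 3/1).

step 1: merge (D,O) at d=3, Q=-172; branch lengths D→31/3, O→-22/3; new cluster DO
  updated: d(DO,R)=24, d(DO,V)=28, d(DO,X)=31
step 2: merge (DO,R) at d=24, Q=-116; branch lengths DO→25/2, R→23/2; new cluster DOR
  updated: d(DOR,V)=27/2, d(DOR,X)=41/2
step 3: merge (DOR,V) at d=27/2, Q=-61; branch lengths DOR→7/2, V→10; new cluster DORV
  updated: d(DORV,X)=17
step 4: merge (DORV,X) at d=17; branch lengths DORV→17/2, X→17/2; new cluster DORVX
final tree: ((((D:31/3,O:-22/3):25/2,R:23/2):7/2,V:10):17/2,X:17/2)
total length: 115/2

25/2,23/2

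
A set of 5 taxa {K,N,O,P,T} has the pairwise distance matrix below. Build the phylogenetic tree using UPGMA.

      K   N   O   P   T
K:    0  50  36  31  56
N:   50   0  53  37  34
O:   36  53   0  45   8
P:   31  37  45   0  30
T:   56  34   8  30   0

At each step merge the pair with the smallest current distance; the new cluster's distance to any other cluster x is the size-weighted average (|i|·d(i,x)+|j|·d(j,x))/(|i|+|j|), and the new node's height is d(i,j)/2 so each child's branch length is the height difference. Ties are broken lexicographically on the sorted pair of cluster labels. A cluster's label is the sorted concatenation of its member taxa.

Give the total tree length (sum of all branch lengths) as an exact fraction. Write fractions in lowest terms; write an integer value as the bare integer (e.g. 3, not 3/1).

1. join O+T (d=8) ⇒ OT; edges |O|=4, |T|=4
  updated: d(K,OT)=46, d(N,OT)=87/2, d(OT,P)=75/2
2. join K+P (d=31) ⇒ KP; edges |K|=31/2, |P|=31/2
  updated: d(KP,N)=87/2, d(KP,OT)=167/4
3. join KP+OT (d=167/4) ⇒ KOPT; edges |KP|=43/8, |OT|=135/8
  updated: d(KOPT,N)=87/2
4. join KOPT+N (d=87/2) ⇒ KNOPT; edges |KOPT|=7/8, |N|=87/4
final tree: (((K:31/2,P:31/2):43/8,(O:4,T:4):135/8):7/8,N:87/4)
total length: 671/8

671/8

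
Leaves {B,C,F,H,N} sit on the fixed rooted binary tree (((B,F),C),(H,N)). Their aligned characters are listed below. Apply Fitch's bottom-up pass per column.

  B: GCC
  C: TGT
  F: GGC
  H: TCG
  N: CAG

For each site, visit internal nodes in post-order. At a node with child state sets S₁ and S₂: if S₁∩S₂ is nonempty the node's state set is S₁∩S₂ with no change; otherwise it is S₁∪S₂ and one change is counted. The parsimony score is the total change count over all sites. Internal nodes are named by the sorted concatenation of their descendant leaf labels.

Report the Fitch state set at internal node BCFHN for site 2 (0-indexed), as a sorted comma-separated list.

[col 0] BF: children B:{G}, F:{G} ∩→ {G}; cost 0
[col 0] BCF: children BF:{G}, C:{T} ∪→ {G,T}; cost 1
[col 0] HN: children H:{T}, N:{C} ∪→ {C,T}; cost 1
[col 0] BCFHN: children BCF:{G,T}, HN:{C,T} ∩→ {T}; cost 0
[col 1] BF: children B:{C}, F:{G} ∪→ {C,G}; cost 1
[col 1] BCF: children BF:{C,G}, C:{G} ∩→ {G}; cost 0
[col 1] HN: children H:{C}, N:{A} ∪→ {A,C}; cost 1
[col 1] BCFHN: children BCF:{G}, HN:{A,C} ∪→ {A,C,G}; cost 1
[col 2] BF: children B:{C}, F:{C} ∩→ {C}; cost 0
[col 2] BCF: children BF:{C}, C:{T} ∪→ {C,T}; cost 1
[col 2] HN: children H:{G}, N:{G} ∩→ {G}; cost 0
[col 2] BCFHN: children BCF:{C,T}, HN:{G} ∪→ {C,G,T}; cost 1
per-site changes: [2, 3, 2]; total = 7

C,G,T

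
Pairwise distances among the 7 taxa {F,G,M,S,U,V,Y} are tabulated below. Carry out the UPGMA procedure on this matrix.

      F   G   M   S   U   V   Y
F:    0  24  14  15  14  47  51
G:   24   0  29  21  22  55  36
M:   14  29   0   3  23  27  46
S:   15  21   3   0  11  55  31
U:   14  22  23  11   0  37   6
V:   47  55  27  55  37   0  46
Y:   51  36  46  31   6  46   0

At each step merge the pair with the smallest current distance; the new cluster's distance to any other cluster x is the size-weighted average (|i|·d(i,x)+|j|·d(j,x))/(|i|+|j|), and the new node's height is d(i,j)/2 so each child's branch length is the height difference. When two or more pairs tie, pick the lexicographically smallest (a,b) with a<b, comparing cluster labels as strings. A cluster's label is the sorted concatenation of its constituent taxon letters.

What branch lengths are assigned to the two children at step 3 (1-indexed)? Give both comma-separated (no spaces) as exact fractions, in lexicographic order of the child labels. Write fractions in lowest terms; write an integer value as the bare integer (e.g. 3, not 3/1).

29/4,23/4

step 1: merge (M,S) at d=3; branch lengths M→3/2, S→3/2; new cluster MS
  updated: d(F,MS)=29/2, d(G,MS)=25, d(MS,U)=17, d(MS,V)=41, d(MS,Y)=77/2
step 2: merge (U,Y) at d=6; branch lengths U→3, Y→3; new cluster UY
  updated: d(F,UY)=65/2, d(G,UY)=29, d(MS,UY)=111/4, d(UY,V)=83/2
step 3: merge (F,MS) at d=29/2; branch lengths F→29/4, MS→23/4; new cluster FMS
  updated: d(FMS,G)=74/3, d(FMS,UY)=88/3, d(FMS,V)=43
step 4: merge (FMS,G) at d=74/3; branch lengths FMS→61/12, G→37/3; new cluster FGMS
  updated: d(FGMS,UY)=117/4, d(FGMS,V)=46
step 5: merge (FGMS,UY) at d=117/4; branch lengths FGMS→55/24, UY→93/8; new cluster FGMSUY
  updated: d(FGMSUY,V)=89/2
step 6: merge (FGMSUY,V) at d=89/2; branch lengths FGMSUY→61/8, V→89/4; new cluster FGMSUVY
final tree: ((((F:29/4,(M:3/2,S:3/2):23/4):61/12,G:37/3):55/24,(U:3,Y:3):93/8):61/8,V:89/4)
total length: 1997/24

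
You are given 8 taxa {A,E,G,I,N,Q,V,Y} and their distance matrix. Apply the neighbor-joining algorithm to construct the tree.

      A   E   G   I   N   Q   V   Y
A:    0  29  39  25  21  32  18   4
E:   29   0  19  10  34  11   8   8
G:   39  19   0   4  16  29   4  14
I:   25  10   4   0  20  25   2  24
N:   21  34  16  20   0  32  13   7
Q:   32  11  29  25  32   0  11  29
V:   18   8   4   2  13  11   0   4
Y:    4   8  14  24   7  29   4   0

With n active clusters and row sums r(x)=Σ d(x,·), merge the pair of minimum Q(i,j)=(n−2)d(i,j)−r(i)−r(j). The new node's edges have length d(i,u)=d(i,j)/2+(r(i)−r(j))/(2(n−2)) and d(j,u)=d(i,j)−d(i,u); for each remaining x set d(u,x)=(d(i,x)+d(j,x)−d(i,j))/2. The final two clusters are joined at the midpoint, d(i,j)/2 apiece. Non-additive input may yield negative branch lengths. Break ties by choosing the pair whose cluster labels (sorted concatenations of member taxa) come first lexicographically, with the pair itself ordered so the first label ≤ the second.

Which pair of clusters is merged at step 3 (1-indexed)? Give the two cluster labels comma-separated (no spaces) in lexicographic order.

E,Q

iteration 1: select A,Y (d=4, Q=-234); attach at lengths (17/2, -9/2); label the merged cluster AY
  updated: d(AY,E)=33/2, d(AY,G)=49/2, d(AY,I)=45/2, d(AY,N)=12, d(AY,Q)=57/2, d(AY,V)=9
iteration 2: select AY,N (d=12, Q=-180); attach at lengths (23/5, 37/5); label the merged cluster ANY
  updated: d(ANY,E)=77/4, d(ANY,G)=57/4, d(ANY,I)=61/4, d(ANY,Q)=97/4, d(ANY,V)=5
iteration 3: select E,Q (d=11, Q=-247/2); attach at lengths (11/8, 77/8); label the merged cluster EQ
  updated: d(ANY,EQ)=65/4, d(EQ,G)=37/2, d(EQ,I)=12, d(EQ,V)=4
iteration 4: select G,I (d=4, Q=-62); attach at lengths (13/4, 3/4); label the merged cluster GI
  updated: d(ANY,GI)=51/4, d(EQ,GI)=53/4, d(GI,V)=1
iteration 5: select ANY,GI (d=51/4, Q=-71/2); attach at lengths (65/8, 37/8); label the merged cluster AGINY
  updated: d(AGINY,EQ)=67/8, d(AGINY,V)=-27/8
iteration 6: select AGINY,EQ (d=67/8, Q=-9); attach at lengths (1/2, 63/8); label the merged cluster AEGINQY
  updated: d(AEGINQY,V)=-31/8
iteration 7: select AEGINQY,V (d=-31/8); attach at lengths (-31/16, -31/16); label the merged cluster AEGINQVY
final tree: (((((A:17/2,Y:-9/2):23/5,N:37/5):65/8,(G:13/4,I:3/4):37/8):1/2,(E:11/8,Q:77/8):63/8):-31/16,V:-31/16)
total length: 193/4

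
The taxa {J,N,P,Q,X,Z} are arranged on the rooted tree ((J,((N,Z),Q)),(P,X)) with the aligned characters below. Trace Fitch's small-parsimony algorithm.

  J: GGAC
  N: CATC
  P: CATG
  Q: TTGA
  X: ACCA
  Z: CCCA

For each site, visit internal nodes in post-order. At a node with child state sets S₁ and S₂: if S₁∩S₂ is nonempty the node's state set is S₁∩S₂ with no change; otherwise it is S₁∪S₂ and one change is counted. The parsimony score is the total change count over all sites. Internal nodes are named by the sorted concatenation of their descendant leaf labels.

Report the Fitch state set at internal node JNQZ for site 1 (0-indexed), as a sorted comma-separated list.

A,C,G,T

[col 0] NZ: children N:{C}, Z:{C} ∩→ {C}; cost 0
[col 0] NQZ: children NZ:{C}, Q:{T} ∪→ {C,T}; cost 1
[col 0] JNQZ: children J:{G}, NQZ:{C,T} ∪→ {C,G,T}; cost 1
[col 0] PX: children P:{C}, X:{A} ∪→ {A,C}; cost 1
[col 0] JNPQXZ: children JNQZ:{C,G,T}, PX:{A,C} ∩→ {C}; cost 0
[col 1] NZ: children N:{A}, Z:{C} ∪→ {A,C}; cost 1
[col 1] NQZ: children NZ:{A,C}, Q:{T} ∪→ {A,C,T}; cost 1
[col 1] JNQZ: children J:{G}, NQZ:{A,C,T} ∪→ {A,C,G,T}; cost 1
[col 1] PX: children P:{A}, X:{C} ∪→ {A,C}; cost 1
[col 1] JNPQXZ: children JNQZ:{A,C,G,T}, PX:{A,C} ∩→ {A,C}; cost 0
[col 2] NZ: children N:{T}, Z:{C} ∪→ {C,T}; cost 1
[col 2] NQZ: children NZ:{C,T}, Q:{G} ∪→ {C,G,T}; cost 1
[col 2] JNQZ: children J:{A}, NQZ:{C,G,T} ∪→ {A,C,G,T}; cost 1
[col 2] PX: children P:{T}, X:{C} ∪→ {C,T}; cost 1
[col 2] JNPQXZ: children JNQZ:{A,C,G,T}, PX:{C,T} ∩→ {C,T}; cost 0
[col 3] NZ: children N:{C}, Z:{A} ∪→ {A,C}; cost 1
[col 3] NQZ: children NZ:{A,C}, Q:{A} ∩→ {A}; cost 0
[col 3] JNQZ: children J:{C}, NQZ:{A} ∪→ {A,C}; cost 1
[col 3] PX: children P:{G}, X:{A} ∪→ {A,G}; cost 1
[col 3] JNPQXZ: children JNQZ:{A,C}, PX:{A,G} ∩→ {A}; cost 0
per-site changes: [3, 4, 4, 3]; total = 14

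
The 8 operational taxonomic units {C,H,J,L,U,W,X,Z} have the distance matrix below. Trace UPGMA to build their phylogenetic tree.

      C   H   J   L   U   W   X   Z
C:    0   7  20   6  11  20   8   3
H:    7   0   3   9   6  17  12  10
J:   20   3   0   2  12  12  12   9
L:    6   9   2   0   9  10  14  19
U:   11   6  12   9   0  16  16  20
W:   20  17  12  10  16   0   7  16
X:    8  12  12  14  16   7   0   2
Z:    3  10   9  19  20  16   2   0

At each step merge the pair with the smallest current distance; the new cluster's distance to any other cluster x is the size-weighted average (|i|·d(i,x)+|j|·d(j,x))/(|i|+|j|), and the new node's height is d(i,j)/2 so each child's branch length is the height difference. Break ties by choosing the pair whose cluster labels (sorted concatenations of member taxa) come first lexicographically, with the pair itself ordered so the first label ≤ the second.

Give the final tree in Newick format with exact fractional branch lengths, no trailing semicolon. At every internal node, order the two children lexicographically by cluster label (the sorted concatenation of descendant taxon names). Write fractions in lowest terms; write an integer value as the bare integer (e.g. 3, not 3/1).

(((C:11/4,(X:1,Z:1):7/4):15/4,((H:3,(J:1,L:1):2):3/2,U:9/2):2):1/2,W:7)

step 1: merge (J,L) at d=2; branch lengths J→1, L→1; new cluster JL
  updated: d(C,JL)=13, d(H,JL)=6, d(JL,U)=21/2, d(JL,W)=11, d(JL,X)=13, d(JL,Z)=14
step 2: merge (X,Z) at d=2; branch lengths X→1, Z→1; new cluster XZ
  updated: d(C,XZ)=11/2, d(H,XZ)=11, d(JL,XZ)=27/2, d(U,XZ)=18, d(W,XZ)=23/2
step 3: merge (C,XZ) at d=11/2; branch lengths C→11/4, XZ→7/4; new cluster CXZ
  updated: d(CXZ,H)=29/3, d(CXZ,JL)=40/3, d(CXZ,U)=47/3, d(CXZ,W)=43/3
step 4: merge (H,JL) at d=6; branch lengths H→3, JL→2; new cluster HJL
  updated: d(CXZ,HJL)=109/9, d(HJL,U)=9, d(HJL,W)=13
step 5: merge (HJL,U) at d=9; branch lengths HJL→3/2, U→9/2; new cluster HJLU
  updated: d(CXZ,HJLU)=13, d(HJLU,W)=55/4
step 6: merge (CXZ,HJLU) at d=13; branch lengths CXZ→15/4, HJLU→2; new cluster CHJLUXZ
  updated: d(CHJLUXZ,W)=14
step 7: merge (CHJLUXZ,W) at d=14; branch lengths CHJLUXZ→1/2, W→7; new cluster CHJLUWXZ
final tree: (((C:11/4,(X:1,Z:1):7/4):15/4,((H:3,(J:1,L:1):2):3/2,U:9/2):2):1/2,W:7)
total length: 131/4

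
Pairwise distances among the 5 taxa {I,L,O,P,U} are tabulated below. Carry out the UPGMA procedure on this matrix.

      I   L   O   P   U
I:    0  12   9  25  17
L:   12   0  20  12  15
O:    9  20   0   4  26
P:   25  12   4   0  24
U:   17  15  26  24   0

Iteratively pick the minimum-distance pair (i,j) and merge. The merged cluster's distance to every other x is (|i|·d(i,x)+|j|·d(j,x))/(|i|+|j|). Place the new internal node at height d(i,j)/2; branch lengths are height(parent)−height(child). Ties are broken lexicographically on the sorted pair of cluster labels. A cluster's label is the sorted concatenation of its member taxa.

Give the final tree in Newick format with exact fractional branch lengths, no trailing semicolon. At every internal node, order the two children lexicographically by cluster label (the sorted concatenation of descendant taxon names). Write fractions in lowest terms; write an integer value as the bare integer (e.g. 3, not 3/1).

1. join O+P (d=4) ⇒ OP; edges |O|=2, |P|=2
  updated: d(I,OP)=17, d(L,OP)=16, d(OP,U)=25
2. join I+L (d=12) ⇒ IL; edges |I|=6, |L|=6
  updated: d(IL,OP)=33/2, d(IL,U)=16
3. join IL+U (d=16) ⇒ ILU; edges |IL|=2, |U|=8
  updated: d(ILU,OP)=58/3
4. join ILU+OP (d=58/3) ⇒ ILOPU; edges |ILU|=5/3, |OP|=23/3
final tree: (((I:6,L:6):2,U:8):5/3,(O:2,P:2):23/3)
total length: 106/3

(((I:6,L:6):2,U:8):5/3,(O:2,P:2):23/3)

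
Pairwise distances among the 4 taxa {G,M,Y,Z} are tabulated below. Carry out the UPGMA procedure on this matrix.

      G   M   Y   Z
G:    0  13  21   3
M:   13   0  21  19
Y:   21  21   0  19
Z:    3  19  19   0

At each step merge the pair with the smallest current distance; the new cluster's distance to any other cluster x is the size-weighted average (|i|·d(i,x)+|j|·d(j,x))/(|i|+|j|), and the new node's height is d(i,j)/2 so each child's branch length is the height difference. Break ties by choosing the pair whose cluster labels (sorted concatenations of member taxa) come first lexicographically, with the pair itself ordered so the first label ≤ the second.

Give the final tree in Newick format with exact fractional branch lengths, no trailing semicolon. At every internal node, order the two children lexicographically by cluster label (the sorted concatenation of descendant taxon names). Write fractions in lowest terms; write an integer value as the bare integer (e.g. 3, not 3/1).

(((G:3/2,Z:3/2):13/2,M:8):13/6,Y:61/6)

iteration 1: select G,Z (d=3); attach at lengths (3/2, 3/2); label the merged cluster GZ
  updated: d(GZ,M)=16, d(GZ,Y)=20
iteration 2: select GZ,M (d=16); attach at lengths (13/2, 8); label the merged cluster GMZ
  updated: d(GMZ,Y)=61/3
iteration 3: select GMZ,Y (d=61/3); attach at lengths (13/6, 61/6); label the merged cluster GMYZ
final tree: (((G:3/2,Z:3/2):13/2,M:8):13/6,Y:61/6)
total length: 179/6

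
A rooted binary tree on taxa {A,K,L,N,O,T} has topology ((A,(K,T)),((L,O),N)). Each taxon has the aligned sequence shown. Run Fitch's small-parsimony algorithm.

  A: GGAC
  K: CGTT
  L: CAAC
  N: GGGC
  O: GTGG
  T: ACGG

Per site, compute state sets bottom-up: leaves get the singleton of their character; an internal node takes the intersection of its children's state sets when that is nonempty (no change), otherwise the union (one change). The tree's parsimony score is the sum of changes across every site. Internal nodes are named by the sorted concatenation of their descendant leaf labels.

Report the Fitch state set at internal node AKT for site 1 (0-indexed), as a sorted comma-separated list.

G

[col 0] KT: children K:{C}, T:{A} ∪→ {A,C}; cost 1
[col 0] AKT: children A:{G}, KT:{A,C} ∪→ {A,C,G}; cost 1
[col 0] LO: children L:{C}, O:{G} ∪→ {C,G}; cost 1
[col 0] LNO: children LO:{C,G}, N:{G} ∩→ {G}; cost 0
[col 0] AKLNOT: children AKT:{A,C,G}, LNO:{G} ∩→ {G}; cost 0
[col 1] KT: children K:{G}, T:{C} ∪→ {C,G}; cost 1
[col 1] AKT: children A:{G}, KT:{C,G} ∩→ {G}; cost 0
[col 1] LO: children L:{A}, O:{T} ∪→ {A,T}; cost 1
[col 1] LNO: children LO:{A,T}, N:{G} ∪→ {A,G,T}; cost 1
[col 1] AKLNOT: children AKT:{G}, LNO:{A,G,T} ∩→ {G}; cost 0
[col 2] KT: children K:{T}, T:{G} ∪→ {G,T}; cost 1
[col 2] AKT: children A:{A}, KT:{G,T} ∪→ {A,G,T}; cost 1
[col 2] LO: children L:{A}, O:{G} ∪→ {A,G}; cost 1
[col 2] LNO: children LO:{A,G}, N:{G} ∩→ {G}; cost 0
[col 2] AKLNOT: children AKT:{A,G,T}, LNO:{G} ∩→ {G}; cost 0
[col 3] KT: children K:{T}, T:{G} ∪→ {G,T}; cost 1
[col 3] AKT: children A:{C}, KT:{G,T} ∪→ {C,G,T}; cost 1
[col 3] LO: children L:{C}, O:{G} ∪→ {C,G}; cost 1
[col 3] LNO: children LO:{C,G}, N:{C} ∩→ {C}; cost 0
[col 3] AKLNOT: children AKT:{C,G,T}, LNO:{C} ∩→ {C}; cost 0
per-site changes: [3, 3, 3, 3]; total = 12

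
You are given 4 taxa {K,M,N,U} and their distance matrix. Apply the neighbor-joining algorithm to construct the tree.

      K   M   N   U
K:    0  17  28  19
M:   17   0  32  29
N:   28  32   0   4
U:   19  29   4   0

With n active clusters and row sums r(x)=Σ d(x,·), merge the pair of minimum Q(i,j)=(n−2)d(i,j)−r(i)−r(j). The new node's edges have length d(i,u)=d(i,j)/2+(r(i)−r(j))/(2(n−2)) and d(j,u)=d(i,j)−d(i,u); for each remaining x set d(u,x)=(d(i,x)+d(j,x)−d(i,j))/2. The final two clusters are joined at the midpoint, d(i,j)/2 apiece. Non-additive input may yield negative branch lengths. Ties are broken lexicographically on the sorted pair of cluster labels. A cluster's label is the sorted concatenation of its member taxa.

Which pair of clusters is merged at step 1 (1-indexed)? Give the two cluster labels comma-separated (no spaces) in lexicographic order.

1. join K+M (d=17, Q=-108) ⇒ KM; edges |K|=5, |M|=12
  updated: d(KM,N)=43/2, d(KM,U)=31/2
2. join KM+N (d=43/2, Q=-41) ⇒ KMN; edges |KM|=33/2, |N|=5
  updated: d(KMN,U)=-1
3. join KMN+U (d=-1) ⇒ KMNU; edges |KMN|=-1/2, |U|=-1/2
final tree: (((K:5,M:12):33/2,N:5):-1/2,U:-1/2)
total length: 75/2

K,M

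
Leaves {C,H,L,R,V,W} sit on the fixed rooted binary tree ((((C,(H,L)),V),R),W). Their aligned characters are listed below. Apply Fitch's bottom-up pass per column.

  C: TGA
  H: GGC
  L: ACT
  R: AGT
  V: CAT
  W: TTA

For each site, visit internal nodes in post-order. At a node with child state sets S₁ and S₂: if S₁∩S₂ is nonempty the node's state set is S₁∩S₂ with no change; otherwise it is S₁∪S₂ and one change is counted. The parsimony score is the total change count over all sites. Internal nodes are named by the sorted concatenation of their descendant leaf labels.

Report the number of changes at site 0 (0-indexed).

4

[col 0] HL: children H:{G}, L:{A} ∪→ {A,G}; cost 1
[col 0] CHL: children C:{T}, HL:{A,G} ∪→ {A,G,T}; cost 1
[col 0] CHLV: children CHL:{A,G,T}, V:{C} ∪→ {A,C,G,T}; cost 1
[col 0] CHLRV: children CHLV:{A,C,G,T}, R:{A} ∩→ {A}; cost 0
[col 0] CHLRVW: children CHLRV:{A}, W:{T} ∪→ {A,T}; cost 1
[col 1] HL: children H:{G}, L:{C} ∪→ {C,G}; cost 1
[col 1] CHL: children C:{G}, HL:{C,G} ∩→ {G}; cost 0
[col 1] CHLV: children CHL:{G}, V:{A} ∪→ {A,G}; cost 1
[col 1] CHLRV: children CHLV:{A,G}, R:{G} ∩→ {G}; cost 0
[col 1] CHLRVW: children CHLRV:{G}, W:{T} ∪→ {G,T}; cost 1
[col 2] HL: children H:{C}, L:{T} ∪→ {C,T}; cost 1
[col 2] CHL: children C:{A}, HL:{C,T} ∪→ {A,C,T}; cost 1
[col 2] CHLV: children CHL:{A,C,T}, V:{T} ∩→ {T}; cost 0
[col 2] CHLRV: children CHLV:{T}, R:{T} ∩→ {T}; cost 0
[col 2] CHLRVW: children CHLRV:{T}, W:{A} ∪→ {A,T}; cost 1
per-site changes: [4, 3, 3]; total = 10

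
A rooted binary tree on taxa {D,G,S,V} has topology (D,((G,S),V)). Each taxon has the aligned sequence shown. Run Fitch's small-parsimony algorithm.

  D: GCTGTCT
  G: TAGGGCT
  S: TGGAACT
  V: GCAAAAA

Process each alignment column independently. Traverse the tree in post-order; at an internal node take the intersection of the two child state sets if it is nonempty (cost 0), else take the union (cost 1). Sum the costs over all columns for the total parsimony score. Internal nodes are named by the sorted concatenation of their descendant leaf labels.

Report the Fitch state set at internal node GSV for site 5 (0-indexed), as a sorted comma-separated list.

[col 0] GS: children G:{T}, S:{T} ∩→ {T}; cost 0
[col 0] GSV: children GS:{T}, V:{G} ∪→ {G,T}; cost 1
[col 0] DGSV: children D:{G}, GSV:{G,T} ∩→ {G}; cost 0
[col 1] GS: children G:{A}, S:{G} ∪→ {A,G}; cost 1
[col 1] GSV: children GS:{A,G}, V:{C} ∪→ {A,C,G}; cost 1
[col 1] DGSV: children D:{C}, GSV:{A,C,G} ∩→ {C}; cost 0
[col 2] GS: children G:{G}, S:{G} ∩→ {G}; cost 0
[col 2] GSV: children GS:{G}, V:{A} ∪→ {A,G}; cost 1
[col 2] DGSV: children D:{T}, GSV:{A,G} ∪→ {A,G,T}; cost 1
[col 3] GS: children G:{G}, S:{A} ∪→ {A,G}; cost 1
[col 3] GSV: children GS:{A,G}, V:{A} ∩→ {A}; cost 0
[col 3] DGSV: children D:{G}, GSV:{A} ∪→ {A,G}; cost 1
[col 4] GS: children G:{G}, S:{A} ∪→ {A,G}; cost 1
[col 4] GSV: children GS:{A,G}, V:{A} ∩→ {A}; cost 0
[col 4] DGSV: children D:{T}, GSV:{A} ∪→ {A,T}; cost 1
[col 5] GS: children G:{C}, S:{C} ∩→ {C}; cost 0
[col 5] GSV: children GS:{C}, V:{A} ∪→ {A,C}; cost 1
[col 5] DGSV: children D:{C}, GSV:{A,C} ∩→ {C}; cost 0
[col 6] GS: children G:{T}, S:{T} ∩→ {T}; cost 0
[col 6] GSV: children GS:{T}, V:{A} ∪→ {A,T}; cost 1
[col 6] DGSV: children D:{T}, GSV:{A,T} ∩→ {T}; cost 0
per-site changes: [1, 2, 2, 2, 2, 1, 1]; total = 11

A,C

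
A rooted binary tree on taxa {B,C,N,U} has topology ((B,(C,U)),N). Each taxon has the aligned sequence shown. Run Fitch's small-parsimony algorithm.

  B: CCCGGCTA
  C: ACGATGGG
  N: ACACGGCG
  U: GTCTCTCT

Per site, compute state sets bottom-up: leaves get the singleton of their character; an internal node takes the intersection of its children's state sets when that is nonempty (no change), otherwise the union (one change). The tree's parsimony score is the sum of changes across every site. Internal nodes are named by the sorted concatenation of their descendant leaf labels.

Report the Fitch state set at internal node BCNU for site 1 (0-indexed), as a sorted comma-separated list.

[col 0] CU: children C:{A}, U:{G} ∪→ {A,G}; cost 1
[col 0] BCU: children B:{C}, CU:{A,G} ∪→ {A,C,G}; cost 1
[col 0] BCNU: children BCU:{A,C,G}, N:{A} ∩→ {A}; cost 0
[col 1] CU: children C:{C}, U:{T} ∪→ {C,T}; cost 1
[col 1] BCU: children B:{C}, CU:{C,T} ∩→ {C}; cost 0
[col 1] BCNU: children BCU:{C}, N:{C} ∩→ {C}; cost 0
[col 2] CU: children C:{G}, U:{C} ∪→ {C,G}; cost 1
[col 2] BCU: children B:{C}, CU:{C,G} ∩→ {C}; cost 0
[col 2] BCNU: children BCU:{C}, N:{A} ∪→ {A,C}; cost 1
[col 3] CU: children C:{A}, U:{T} ∪→ {A,T}; cost 1
[col 3] BCU: children B:{G}, CU:{A,T} ∪→ {A,G,T}; cost 1
[col 3] BCNU: children BCU:{A,G,T}, N:{C} ∪→ {A,C,G,T}; cost 1
[col 4] CU: children C:{T}, U:{C} ∪→ {C,T}; cost 1
[col 4] BCU: children B:{G}, CU:{C,T} ∪→ {C,G,T}; cost 1
[col 4] BCNU: children BCU:{C,G,T}, N:{G} ∩→ {G}; cost 0
[col 5] CU: children C:{G}, U:{T} ∪→ {G,T}; cost 1
[col 5] BCU: children B:{C}, CU:{G,T} ∪→ {C,G,T}; cost 1
[col 5] BCNU: children BCU:{C,G,T}, N:{G} ∩→ {G}; cost 0
[col 6] CU: children C:{G}, U:{C} ∪→ {C,G}; cost 1
[col 6] BCU: children B:{T}, CU:{C,G} ∪→ {C,G,T}; cost 1
[col 6] BCNU: children BCU:{C,G,T}, N:{C} ∩→ {C}; cost 0
[col 7] CU: children C:{G}, U:{T} ∪→ {G,T}; cost 1
[col 7] BCU: children B:{A}, CU:{G,T} ∪→ {A,G,T}; cost 1
[col 7] BCNU: children BCU:{A,G,T}, N:{G} ∩→ {G}; cost 0
per-site changes: [2, 1, 2, 3, 2, 2, 2, 2]; total = 16

C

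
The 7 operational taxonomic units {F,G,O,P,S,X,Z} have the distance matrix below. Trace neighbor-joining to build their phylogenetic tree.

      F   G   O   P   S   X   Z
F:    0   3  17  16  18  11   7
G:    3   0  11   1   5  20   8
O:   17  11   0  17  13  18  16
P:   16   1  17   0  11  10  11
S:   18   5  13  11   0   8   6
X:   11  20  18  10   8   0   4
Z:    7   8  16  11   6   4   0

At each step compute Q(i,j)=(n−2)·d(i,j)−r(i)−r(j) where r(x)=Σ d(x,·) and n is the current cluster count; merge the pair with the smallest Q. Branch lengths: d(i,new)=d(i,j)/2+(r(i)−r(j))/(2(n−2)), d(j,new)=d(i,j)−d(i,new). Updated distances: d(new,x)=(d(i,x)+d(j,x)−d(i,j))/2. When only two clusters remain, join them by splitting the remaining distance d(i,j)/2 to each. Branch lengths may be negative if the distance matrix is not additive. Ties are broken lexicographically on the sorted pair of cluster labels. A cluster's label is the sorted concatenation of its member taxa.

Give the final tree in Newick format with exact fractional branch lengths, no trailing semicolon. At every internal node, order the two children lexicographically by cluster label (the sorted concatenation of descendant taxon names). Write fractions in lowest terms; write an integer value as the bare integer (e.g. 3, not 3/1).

((((F:47/8,(X:59/16,Z:5/16):9/8):45/16,(G:-13/10,P:23/10):49/16):15/16,O:73/8):31/16,S:31/16)

step 1: merge (G,P) at d=1, Q=-109; branch lengths G→-13/10, P→23/10; new cluster GP
  updated: d(F,GP)=9, d(GP,O)=27/2, d(GP,S)=15/2, d(GP,X)=29/2, d(GP,Z)=9
step 2: merge (X,Z) at d=4, Q=-163/2; branch lengths X→59/16, Z→5/16; new cluster XZ
  updated: d(F,XZ)=7, d(GP,XZ)=39/4, d(O,XZ)=15, d(S,XZ)=5
step 3: merge (F,XZ) at d=7, Q=-267/4; branch lengths F→47/8, XZ→9/8; new cluster FXZ
  updated: d(FXZ,GP)=47/8, d(FXZ,O)=25/2, d(FXZ,S)=8
step 4: merge (FXZ,GP) at d=47/8, Q=-83/2; branch lengths FXZ→45/16, GP→49/16; new cluster FGPXZ
  updated: d(FGPXZ,O)=161/16, d(FGPXZ,S)=77/16
step 5: merge (FGPXZ,O) at d=161/16, Q=-223/8; branch lengths FGPXZ→15/16, O→73/8; new cluster FGOPXZ
  updated: d(FGOPXZ,S)=31/8
step 6: merge (FGOPXZ,S) at d=31/8; branch lengths FGOPXZ→31/16, S→31/16; new cluster FGOPSXZ
final tree: ((((F:47/8,(X:59/16,Z:5/16):9/8):45/16,(G:-13/10,P:23/10):49/16):15/16,O:73/8):31/16,S:31/16)
total length: 509/16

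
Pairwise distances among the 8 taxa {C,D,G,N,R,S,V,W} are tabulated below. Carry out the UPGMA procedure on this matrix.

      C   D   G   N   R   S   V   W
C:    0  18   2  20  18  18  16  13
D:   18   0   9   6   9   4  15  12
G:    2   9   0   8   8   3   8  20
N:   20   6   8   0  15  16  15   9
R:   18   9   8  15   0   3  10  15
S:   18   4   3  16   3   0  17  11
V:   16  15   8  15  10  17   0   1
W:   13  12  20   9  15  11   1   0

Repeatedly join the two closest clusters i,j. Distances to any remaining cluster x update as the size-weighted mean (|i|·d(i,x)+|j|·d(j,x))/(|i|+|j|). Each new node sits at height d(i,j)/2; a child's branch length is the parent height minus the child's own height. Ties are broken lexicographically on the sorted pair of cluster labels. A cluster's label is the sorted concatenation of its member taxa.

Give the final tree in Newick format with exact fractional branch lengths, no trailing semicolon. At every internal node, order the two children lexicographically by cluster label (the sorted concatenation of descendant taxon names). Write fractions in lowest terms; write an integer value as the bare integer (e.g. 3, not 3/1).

step 1: merge (V,W) at d=1; branch lengths V→1/2, W→1/2; new cluster VW
  updated: d(C,VW)=29/2, d(D,VW)=27/2, d(G,VW)=14, d(N,VW)=12, d(R,VW)=25/2, d(S,VW)=14
step 2: merge (C,G) at d=2; branch lengths C→1, G→1; new cluster CG
  updated: d(CG,D)=27/2, d(CG,N)=14, d(CG,R)=13, d(CG,S)=21/2, d(CG,VW)=57/4
step 3: merge (R,S) at d=3; branch lengths R→3/2, S→3/2; new cluster RS
  updated: d(CG,RS)=47/4, d(D,RS)=13/2, d(N,RS)=31/2, d(RS,VW)=53/4
step 4: merge (D,N) at d=6; branch lengths D→3, N→3; new cluster DN
  updated: d(CG,DN)=55/4, d(DN,RS)=11, d(DN,VW)=51/4
step 5: merge (DN,RS) at d=11; branch lengths DN→5/2, RS→4; new cluster DNRS
  updated: d(CG,DNRS)=51/4, d(DNRS,VW)=13
step 6: merge (CG,DNRS) at d=51/4; branch lengths CG→43/8, DNRS→7/8; new cluster CDGNRS
  updated: d(CDGNRS,VW)=161/12
step 7: merge (CDGNRS,VW) at d=161/12; branch lengths CDGNRS→1/3, VW→149/24; new cluster CDGNRSVW
final tree: (((C:1,G:1):43/8,((D:3,N:3):5/2,(R:3/2,S:3/2):4):7/8):1/3,(V:1/2,W:1/2):149/24)
total length: 751/24

(((C:1,G:1):43/8,((D:3,N:3):5/2,(R:3/2,S:3/2):4):7/8):1/3,(V:1/2,W:1/2):149/24)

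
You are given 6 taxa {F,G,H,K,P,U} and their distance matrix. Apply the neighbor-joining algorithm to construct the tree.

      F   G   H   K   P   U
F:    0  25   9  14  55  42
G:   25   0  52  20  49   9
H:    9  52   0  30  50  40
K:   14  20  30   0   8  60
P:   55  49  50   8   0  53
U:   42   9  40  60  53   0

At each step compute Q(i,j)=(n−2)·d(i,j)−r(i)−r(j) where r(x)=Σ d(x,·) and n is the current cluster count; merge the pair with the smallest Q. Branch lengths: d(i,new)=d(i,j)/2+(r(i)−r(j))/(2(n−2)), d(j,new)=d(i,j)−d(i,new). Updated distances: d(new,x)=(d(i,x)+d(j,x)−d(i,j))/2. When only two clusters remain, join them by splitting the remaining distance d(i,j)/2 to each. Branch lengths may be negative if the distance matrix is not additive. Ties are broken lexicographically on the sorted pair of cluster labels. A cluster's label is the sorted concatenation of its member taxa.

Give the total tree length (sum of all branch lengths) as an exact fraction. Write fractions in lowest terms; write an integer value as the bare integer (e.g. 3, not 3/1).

297/4

iteration 1: select G,U (d=9, Q=-323); attach at lengths (-13/8, 85/8); label the merged cluster GU
  updated: d(F,GU)=29, d(GU,H)=83/2, d(GU,K)=71/2, d(GU,P)=93/2
iteration 2: select K,P (d=8, Q=-223); attach at lengths (-8, 16); label the merged cluster KP
  updated: d(F,KP)=61/2, d(GU,KP)=37, d(H,KP)=36
iteration 3: select F,H (d=9, Q=-137); attach at lengths (0, 9); label the merged cluster FH
  updated: d(FH,GU)=123/4, d(FH,KP)=115/4
iteration 4: select FH,GU (d=123/4, Q=-193/2); attach at lengths (45/4, 39/2); label the merged cluster FGHU
  updated: d(FGHU,KP)=35/2
iteration 5: select FGHU,KP (d=35/2); attach at lengths (35/4, 35/4); label the merged cluster FGHKPU
final tree: (((F:0,H:9):45/4,(G:-13/8,U:85/8):39/2):35/4,(K:-8,P:16):35/4)
total length: 297/4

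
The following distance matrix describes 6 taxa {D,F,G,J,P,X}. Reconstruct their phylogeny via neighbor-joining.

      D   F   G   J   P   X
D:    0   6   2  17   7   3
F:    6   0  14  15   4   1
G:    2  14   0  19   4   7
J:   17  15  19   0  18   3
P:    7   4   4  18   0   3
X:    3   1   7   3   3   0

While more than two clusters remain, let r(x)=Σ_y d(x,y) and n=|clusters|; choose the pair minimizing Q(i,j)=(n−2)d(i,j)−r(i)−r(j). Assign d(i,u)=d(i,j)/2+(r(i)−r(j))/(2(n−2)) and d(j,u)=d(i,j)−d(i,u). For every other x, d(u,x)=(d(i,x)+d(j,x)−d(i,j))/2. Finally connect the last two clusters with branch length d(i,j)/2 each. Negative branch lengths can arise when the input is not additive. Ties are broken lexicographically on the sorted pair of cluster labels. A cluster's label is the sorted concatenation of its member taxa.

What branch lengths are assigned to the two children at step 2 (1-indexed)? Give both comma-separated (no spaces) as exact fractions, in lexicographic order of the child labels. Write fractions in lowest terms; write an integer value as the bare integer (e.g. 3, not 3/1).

iteration 1: select J,X (d=3, Q=-77); attach at lengths (67/8, -43/8); label the merged cluster JX
  updated: d(D,JX)=17/2, d(F,JX)=13/2, d(G,JX)=23/2, d(JX,P)=9
iteration 2: select D,G (d=2, Q=-49); attach at lengths (-1/3, 7/3); label the merged cluster DG
  updated: d(DG,F)=9, d(DG,JX)=9, d(DG,P)=9/2
iteration 3: select DG,P (d=9/2, Q=-31); attach at lengths (7/2, 1); label the merged cluster DGP
  updated: d(DGP,F)=17/4, d(DGP,JX)=27/4
iteration 4: select DGP,F (d=17/4, Q=-35/2); attach at lengths (9/4, 2); label the merged cluster DFGP
  updated: d(DFGP,JX)=9/2
iteration 5: select DFGP,JX (d=9/2); attach at lengths (9/4, 9/4); label the merged cluster DFGJPX
final tree: ((((D:-1/3,G:7/3):7/2,P:1):9/4,F:2):9/4,(J:67/8,X:-43/8):9/4)
total length: 73/4

-1/3,7/3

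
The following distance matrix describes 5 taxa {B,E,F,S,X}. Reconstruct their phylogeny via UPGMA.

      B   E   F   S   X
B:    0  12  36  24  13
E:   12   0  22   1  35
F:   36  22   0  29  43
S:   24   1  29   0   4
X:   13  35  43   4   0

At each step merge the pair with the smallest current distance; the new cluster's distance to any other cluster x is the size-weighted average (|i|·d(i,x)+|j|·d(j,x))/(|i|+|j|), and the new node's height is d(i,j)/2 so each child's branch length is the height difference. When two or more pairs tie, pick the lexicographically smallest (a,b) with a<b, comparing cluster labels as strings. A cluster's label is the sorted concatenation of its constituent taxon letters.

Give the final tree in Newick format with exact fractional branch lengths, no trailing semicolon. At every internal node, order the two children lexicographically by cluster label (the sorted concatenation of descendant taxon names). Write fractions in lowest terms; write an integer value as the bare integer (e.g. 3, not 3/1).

(((B:13/2,X:13/2):23/8,(E:1/2,S:1/2):71/8):55/8,F:65/4)

1. join E+S (d=1) ⇒ ES; edges |E|=1/2, |S|=1/2
  updated: d(B,ES)=18, d(ES,F)=51/2, d(ES,X)=39/2
2. join B+X (d=13) ⇒ BX; edges |B|=13/2, |X|=13/2
  updated: d(BX,ES)=75/4, d(BX,F)=79/2
3. join BX+ES (d=75/4) ⇒ BESX; edges |BX|=23/8, |ES|=71/8
  updated: d(BESX,F)=65/2
4. join BESX+F (d=65/2) ⇒ BEFSX; edges |BESX|=55/8, |F|=65/4
final tree: (((B:13/2,X:13/2):23/8,(E:1/2,S:1/2):71/8):55/8,F:65/4)
total length: 391/8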